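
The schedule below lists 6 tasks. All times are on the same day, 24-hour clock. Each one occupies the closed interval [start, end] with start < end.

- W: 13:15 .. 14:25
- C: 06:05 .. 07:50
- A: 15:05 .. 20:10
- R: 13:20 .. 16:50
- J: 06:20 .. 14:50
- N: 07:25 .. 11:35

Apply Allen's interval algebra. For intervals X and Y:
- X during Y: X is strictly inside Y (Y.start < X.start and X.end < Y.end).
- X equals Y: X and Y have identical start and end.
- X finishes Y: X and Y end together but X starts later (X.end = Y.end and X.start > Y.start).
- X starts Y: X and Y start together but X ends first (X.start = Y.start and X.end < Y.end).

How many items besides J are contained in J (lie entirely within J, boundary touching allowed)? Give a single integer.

Target J = [06:20, 14:50].
A [15:05, 20:10] → after → no.
C [06:05, 07:50] → overlaps → no.
N [07:25, 11:35] → during → counts.
R [13:20, 16:50] → overlapped-by → no.
W [13:15, 14:25] → during → counts.
Total: 2.

2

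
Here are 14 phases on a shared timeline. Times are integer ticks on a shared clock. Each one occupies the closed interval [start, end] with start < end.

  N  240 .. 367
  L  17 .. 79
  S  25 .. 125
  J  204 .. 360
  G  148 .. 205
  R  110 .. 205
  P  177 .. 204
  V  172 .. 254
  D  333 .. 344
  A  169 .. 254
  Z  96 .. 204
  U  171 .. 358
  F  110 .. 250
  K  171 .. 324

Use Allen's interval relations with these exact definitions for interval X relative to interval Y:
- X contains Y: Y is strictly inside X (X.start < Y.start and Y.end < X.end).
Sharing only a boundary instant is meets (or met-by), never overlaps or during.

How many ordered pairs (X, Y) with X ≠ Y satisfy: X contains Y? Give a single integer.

Checking all 182 ordered pairs for relation 'contains'; matching pairs in alphabetical order:
(A, P): A contains P ✓
(F, G): F contains G ✓
(F, P): F contains P ✓
(G, P): G contains P ✓
(J, D): J contains D ✓
(K, P): K contains P ✓
(K, V): K contains V ✓
(N, D): N contains D ✓
(R, P): R contains P ✓
(U, D): U contains D ✓
(U, P): U contains P ✓
(U, V): U contains V ✓
(V, P): V contains P ✓
Count: 13.

13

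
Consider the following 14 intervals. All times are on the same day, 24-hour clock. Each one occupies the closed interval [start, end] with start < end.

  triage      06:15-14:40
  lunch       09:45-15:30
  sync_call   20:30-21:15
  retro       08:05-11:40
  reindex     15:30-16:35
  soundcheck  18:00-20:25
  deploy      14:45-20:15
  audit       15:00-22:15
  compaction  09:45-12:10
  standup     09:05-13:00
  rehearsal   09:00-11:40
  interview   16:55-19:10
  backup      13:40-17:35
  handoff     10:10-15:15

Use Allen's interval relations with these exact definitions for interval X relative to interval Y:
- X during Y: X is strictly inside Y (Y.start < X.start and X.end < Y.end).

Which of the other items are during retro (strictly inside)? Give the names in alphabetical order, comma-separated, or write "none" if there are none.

none

Target retro = [08:05, 11:40].
audit [15:00, 22:15] → after → no.
backup [13:40, 17:35] → after → no.
compaction [09:45, 12:10] → overlapped-by → no.
deploy [14:45, 20:15] → after → no.
handoff [10:10, 15:15] → overlapped-by → no.
interview [16:55, 19:10] → after → no.
lunch [09:45, 15:30] → overlapped-by → no.
rehearsal [09:00, 11:40] → finishes → no.
reindex [15:30, 16:35] → after → no.
soundcheck [18:00, 20:25] → after → no.
standup [09:05, 13:00] → overlapped-by → no.
sync_call [20:30, 21:15] → after → no.
triage [06:15, 14:40] → contains → no.
Result: none.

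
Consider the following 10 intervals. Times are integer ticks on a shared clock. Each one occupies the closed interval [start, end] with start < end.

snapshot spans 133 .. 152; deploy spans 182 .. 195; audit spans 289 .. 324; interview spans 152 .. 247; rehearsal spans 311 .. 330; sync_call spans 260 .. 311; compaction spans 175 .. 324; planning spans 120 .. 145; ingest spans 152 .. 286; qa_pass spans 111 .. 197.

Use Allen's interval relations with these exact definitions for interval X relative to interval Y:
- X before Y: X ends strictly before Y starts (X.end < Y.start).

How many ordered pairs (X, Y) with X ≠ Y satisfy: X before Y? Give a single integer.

Checking all 90 ordered pairs for relation 'before'; matching pairs in alphabetical order:
(deploy, audit): deploy before audit ✓
(deploy, rehearsal): deploy before rehearsal ✓
(deploy, sync_call): deploy before sync_call ✓
(ingest, audit): ingest before audit ✓
(ingest, rehearsal): ingest before rehearsal ✓
(interview, audit): interview before audit ✓
(interview, rehearsal): interview before rehearsal ✓
(interview, sync_call): interview before sync_call ✓
(planning, audit): planning before audit ✓
(planning, compaction): planning before compaction ✓
(planning, deploy): planning before deploy ✓
(planning, ingest): planning before ingest ✓
(planning, interview): planning before interview ✓
(planning, rehearsal): planning before rehearsal ✓
(planning, sync_call): planning before sync_call ✓
(qa_pass, audit): qa_pass before audit ✓
(qa_pass, rehearsal): qa_pass before rehearsal ✓
(qa_pass, sync_call): qa_pass before sync_call ✓
(snapshot, audit): snapshot before audit ✓
(snapshot, compaction): snapshot before compaction ✓
(snapshot, deploy): snapshot before deploy ✓
(snapshot, rehearsal): snapshot before rehearsal ✓
(snapshot, sync_call): snapshot before sync_call ✓
Count: 23.

23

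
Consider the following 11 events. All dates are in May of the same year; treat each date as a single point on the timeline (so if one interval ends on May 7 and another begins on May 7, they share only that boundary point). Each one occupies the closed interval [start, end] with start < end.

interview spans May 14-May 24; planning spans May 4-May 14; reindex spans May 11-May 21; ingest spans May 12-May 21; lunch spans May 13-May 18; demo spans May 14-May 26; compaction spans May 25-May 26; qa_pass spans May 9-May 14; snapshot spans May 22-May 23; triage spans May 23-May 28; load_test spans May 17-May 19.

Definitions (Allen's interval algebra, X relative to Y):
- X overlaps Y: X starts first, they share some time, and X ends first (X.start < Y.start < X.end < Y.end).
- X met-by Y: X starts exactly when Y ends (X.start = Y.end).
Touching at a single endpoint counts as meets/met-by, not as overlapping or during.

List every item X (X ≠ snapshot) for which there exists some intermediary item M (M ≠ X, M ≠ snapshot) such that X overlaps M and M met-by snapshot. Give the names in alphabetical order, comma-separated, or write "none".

demo, interview

Target snapshot = [May 22, May 23].
Intermediaries M with M met-by snapshot: triage.
Via triage — items with X overlaps triage: demo, interview.
Union: demo, interview.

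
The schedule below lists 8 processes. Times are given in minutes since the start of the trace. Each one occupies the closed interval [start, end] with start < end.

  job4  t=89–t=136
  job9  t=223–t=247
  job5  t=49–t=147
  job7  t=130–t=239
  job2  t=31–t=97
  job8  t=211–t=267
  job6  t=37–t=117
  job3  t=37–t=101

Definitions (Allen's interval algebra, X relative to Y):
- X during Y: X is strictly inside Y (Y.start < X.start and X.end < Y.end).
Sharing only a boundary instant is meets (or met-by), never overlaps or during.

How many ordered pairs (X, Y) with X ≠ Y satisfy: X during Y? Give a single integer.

Checking all 56 ordered pairs for relation 'during'; matching pairs in alphabetical order:
(job4, job5): job4 during job5 ✓
(job9, job8): job9 during job8 ✓
Count: 2.

2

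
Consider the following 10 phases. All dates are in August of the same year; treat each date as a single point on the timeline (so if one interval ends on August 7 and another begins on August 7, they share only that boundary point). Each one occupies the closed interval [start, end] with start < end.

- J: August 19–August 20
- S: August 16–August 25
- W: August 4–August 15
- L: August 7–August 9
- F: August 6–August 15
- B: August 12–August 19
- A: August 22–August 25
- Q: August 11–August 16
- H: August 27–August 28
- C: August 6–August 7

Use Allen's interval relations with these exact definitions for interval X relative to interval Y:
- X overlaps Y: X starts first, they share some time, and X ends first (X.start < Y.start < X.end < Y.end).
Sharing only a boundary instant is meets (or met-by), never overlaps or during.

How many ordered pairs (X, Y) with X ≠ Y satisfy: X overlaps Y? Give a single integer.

6

Checking all 90 ordered pairs for relation 'overlaps'; matching pairs in alphabetical order:
(B, S): B overlaps S ✓
(F, B): F overlaps B ✓
(F, Q): F overlaps Q ✓
(Q, B): Q overlaps B ✓
(W, B): W overlaps B ✓
(W, Q): W overlaps Q ✓
Count: 6.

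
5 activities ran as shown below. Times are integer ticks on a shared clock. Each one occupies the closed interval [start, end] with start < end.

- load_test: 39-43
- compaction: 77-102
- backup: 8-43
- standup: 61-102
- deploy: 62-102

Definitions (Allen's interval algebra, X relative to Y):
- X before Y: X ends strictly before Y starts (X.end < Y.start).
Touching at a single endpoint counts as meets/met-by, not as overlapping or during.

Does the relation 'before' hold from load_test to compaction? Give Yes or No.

load_test = [39, 43], compaction = [77, 102].
Actual relation of load_test to compaction: before.
Asked whether 'before' holds → Yes.

Yes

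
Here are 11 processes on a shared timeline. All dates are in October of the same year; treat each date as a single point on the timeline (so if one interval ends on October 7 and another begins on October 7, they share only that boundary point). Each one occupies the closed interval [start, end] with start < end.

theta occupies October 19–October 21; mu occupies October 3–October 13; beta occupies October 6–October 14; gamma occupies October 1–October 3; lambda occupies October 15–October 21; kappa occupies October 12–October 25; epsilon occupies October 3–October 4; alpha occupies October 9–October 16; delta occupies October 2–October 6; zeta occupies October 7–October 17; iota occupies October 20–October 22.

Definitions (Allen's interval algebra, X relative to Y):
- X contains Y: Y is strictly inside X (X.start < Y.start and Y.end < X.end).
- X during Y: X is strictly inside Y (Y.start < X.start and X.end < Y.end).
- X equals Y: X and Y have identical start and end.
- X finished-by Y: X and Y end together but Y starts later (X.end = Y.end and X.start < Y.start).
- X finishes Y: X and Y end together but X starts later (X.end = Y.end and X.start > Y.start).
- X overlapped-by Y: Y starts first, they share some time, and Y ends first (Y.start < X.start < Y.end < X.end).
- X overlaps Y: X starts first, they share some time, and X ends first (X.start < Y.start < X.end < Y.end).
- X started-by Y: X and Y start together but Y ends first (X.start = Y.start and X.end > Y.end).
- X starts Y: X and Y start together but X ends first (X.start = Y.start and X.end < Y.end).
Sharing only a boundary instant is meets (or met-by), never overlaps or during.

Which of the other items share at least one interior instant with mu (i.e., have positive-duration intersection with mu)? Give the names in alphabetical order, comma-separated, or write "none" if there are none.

Target mu = [October 3, October 13].
alpha [October 9, October 16] → overlapped-by → yes.
beta [October 6, October 14] → overlapped-by → yes.
delta [October 2, October 6] → overlaps → yes.
epsilon [October 3, October 4] → starts → yes.
gamma [October 1, October 3] → meets → no.
iota [October 20, October 22] → after → no.
kappa [October 12, October 25] → overlapped-by → yes.
lambda [October 15, October 21] → after → no.
theta [October 19, October 21] → after → no.
zeta [October 7, October 17] → overlapped-by → yes.
Result: alpha, beta, delta, epsilon, kappa, zeta.

alpha, beta, delta, epsilon, kappa, zeta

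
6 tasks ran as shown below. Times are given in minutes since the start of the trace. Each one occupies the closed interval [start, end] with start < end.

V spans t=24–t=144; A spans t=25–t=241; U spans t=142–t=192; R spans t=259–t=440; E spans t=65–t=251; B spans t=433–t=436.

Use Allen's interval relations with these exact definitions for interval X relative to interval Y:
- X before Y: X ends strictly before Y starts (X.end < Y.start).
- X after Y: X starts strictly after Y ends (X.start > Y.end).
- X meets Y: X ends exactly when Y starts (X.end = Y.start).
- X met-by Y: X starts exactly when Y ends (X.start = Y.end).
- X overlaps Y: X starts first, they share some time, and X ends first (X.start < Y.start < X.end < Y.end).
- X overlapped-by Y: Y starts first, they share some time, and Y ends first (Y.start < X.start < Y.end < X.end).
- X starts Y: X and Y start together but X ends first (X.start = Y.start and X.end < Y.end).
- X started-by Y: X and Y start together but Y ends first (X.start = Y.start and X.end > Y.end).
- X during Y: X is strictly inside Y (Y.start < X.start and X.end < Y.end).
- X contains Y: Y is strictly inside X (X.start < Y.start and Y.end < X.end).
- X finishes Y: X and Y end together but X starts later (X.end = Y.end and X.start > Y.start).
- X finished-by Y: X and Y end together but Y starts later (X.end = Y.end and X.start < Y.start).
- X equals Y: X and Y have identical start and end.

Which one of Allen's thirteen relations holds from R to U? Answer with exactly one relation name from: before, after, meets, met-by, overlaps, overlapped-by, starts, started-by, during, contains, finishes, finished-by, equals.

after

R = [t=259, t=440]; U = [t=142, t=192].
Compare endpoints: R.start > U.start, R.start > U.end, R.end > U.start, R.end > U.end.
That pattern is 'after'.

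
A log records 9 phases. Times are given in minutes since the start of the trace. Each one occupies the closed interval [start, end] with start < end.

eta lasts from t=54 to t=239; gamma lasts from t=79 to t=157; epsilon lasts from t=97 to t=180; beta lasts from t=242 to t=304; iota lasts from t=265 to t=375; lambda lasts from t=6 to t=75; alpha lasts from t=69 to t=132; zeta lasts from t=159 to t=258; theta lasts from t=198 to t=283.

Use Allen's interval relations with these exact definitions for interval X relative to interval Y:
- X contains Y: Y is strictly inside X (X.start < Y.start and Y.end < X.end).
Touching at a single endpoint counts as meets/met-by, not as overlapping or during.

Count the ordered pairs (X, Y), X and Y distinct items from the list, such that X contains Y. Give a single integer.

Checking all 72 ordered pairs for relation 'contains'; matching pairs in alphabetical order:
(eta, alpha): eta contains alpha ✓
(eta, epsilon): eta contains epsilon ✓
(eta, gamma): eta contains gamma ✓
Count: 3.

3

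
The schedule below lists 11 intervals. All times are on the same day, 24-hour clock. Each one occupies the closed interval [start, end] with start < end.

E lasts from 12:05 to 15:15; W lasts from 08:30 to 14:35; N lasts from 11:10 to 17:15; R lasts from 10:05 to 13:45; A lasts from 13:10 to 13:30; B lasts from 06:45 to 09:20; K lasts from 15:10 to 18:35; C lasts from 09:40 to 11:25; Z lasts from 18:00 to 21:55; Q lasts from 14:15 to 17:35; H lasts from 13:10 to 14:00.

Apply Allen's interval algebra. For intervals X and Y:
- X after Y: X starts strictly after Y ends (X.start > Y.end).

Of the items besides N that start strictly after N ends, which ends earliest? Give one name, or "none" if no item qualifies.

Target N = [11:10, 17:15].
A [13:10, 13:30] → during → excluded.
B [06:45, 09:20] → before → excluded.
C [09:40, 11:25] → overlaps → excluded.
E [12:05, 15:15] → during → excluded.
H [13:10, 14:00] → during → excluded.
K [15:10, 18:35] → overlapped-by → excluded.
Q [14:15, 17:35] → overlapped-by → excluded.
R [10:05, 13:45] → overlaps → excluded.
W [08:30, 14:35] → overlaps → excluded.
Z [18:00, 21:55] → after → candidate.
Among candidates, earliest end is 21:55 → Z.

Z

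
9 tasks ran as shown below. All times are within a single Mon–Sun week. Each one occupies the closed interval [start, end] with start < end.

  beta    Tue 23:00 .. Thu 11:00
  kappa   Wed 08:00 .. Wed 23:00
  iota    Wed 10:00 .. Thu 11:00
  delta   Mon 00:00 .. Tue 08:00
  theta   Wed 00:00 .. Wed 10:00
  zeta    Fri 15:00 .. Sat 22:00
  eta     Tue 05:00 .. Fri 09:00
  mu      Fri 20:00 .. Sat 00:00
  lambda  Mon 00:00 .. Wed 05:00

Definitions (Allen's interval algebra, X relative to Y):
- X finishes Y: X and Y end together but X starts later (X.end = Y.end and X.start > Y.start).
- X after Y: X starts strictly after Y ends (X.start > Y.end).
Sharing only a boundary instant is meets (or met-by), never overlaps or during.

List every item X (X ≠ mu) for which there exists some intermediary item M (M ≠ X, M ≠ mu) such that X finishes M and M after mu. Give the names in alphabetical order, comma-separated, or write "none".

none

Target mu = [Fri 20:00, Sat 00:00].
Intermediaries M with M after mu: none.
Union: none.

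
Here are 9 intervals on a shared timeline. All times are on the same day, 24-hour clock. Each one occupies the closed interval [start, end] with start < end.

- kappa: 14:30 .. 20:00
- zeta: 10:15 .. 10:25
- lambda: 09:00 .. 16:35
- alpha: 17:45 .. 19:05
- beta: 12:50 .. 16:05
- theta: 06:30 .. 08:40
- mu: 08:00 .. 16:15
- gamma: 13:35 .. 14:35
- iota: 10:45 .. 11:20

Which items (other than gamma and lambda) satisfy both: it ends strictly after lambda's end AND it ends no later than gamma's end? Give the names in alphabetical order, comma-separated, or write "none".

Conditions: its end is strictly after lambda's end (X.end > 16:35) AND its end is no later than gamma's end (X.end <= 14:35).
alpha: end 19:05 > 16:35? ✓; end 19:05 <= 14:35? ✗ → no.
beta: end 16:05 > 16:35? ✗; end 16:05 <= 14:35? ✗ → no.
iota: end 11:20 > 16:35? ✗; end 11:20 <= 14:35? ✓ → no.
kappa: end 20:00 > 16:35? ✓; end 20:00 <= 14:35? ✗ → no.
mu: end 16:15 > 16:35? ✗; end 16:15 <= 14:35? ✗ → no.
theta: end 08:40 > 16:35? ✗; end 08:40 <= 14:35? ✓ → no.
zeta: end 10:25 > 16:35? ✗; end 10:25 <= 14:35? ✓ → no.
Result: none.

none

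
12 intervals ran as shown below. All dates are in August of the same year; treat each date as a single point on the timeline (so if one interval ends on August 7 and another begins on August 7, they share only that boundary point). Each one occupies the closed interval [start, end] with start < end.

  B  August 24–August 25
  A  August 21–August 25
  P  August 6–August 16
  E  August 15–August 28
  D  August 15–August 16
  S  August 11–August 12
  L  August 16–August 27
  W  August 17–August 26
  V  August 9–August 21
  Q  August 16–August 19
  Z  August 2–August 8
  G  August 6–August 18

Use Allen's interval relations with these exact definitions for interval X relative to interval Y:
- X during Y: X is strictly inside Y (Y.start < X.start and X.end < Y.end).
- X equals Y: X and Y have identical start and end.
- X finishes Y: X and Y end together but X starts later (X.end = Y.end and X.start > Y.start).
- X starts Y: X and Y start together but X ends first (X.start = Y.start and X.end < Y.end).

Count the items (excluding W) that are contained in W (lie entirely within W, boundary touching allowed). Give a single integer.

2

Target W = [August 17, August 26].
A [August 21, August 25] → during → counts.
B [August 24, August 25] → during → counts.
D [August 15, August 16] → before → no.
E [August 15, August 28] → contains → no.
G [August 6, August 18] → overlaps → no.
L [August 16, August 27] → contains → no.
P [August 6, August 16] → before → no.
Q [August 16, August 19] → overlaps → no.
S [August 11, August 12] → before → no.
V [August 9, August 21] → overlaps → no.
Z [August 2, August 8] → before → no.
Total: 2.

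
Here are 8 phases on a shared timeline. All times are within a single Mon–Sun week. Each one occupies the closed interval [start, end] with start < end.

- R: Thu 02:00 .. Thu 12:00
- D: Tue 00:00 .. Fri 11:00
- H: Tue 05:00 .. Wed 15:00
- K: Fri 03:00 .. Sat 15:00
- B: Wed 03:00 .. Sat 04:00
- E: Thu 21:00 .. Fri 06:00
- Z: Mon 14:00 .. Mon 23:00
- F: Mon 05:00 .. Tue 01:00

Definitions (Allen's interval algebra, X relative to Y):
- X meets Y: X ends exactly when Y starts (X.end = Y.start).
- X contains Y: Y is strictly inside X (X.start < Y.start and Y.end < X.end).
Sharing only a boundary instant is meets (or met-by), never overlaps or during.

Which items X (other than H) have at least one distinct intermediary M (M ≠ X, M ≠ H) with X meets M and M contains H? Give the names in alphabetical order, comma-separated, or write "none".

none

Target H = [Tue 05:00, Wed 15:00].
Intermediaries M with M contains H: D.
Via D — items with X meets D: none.
Union: none.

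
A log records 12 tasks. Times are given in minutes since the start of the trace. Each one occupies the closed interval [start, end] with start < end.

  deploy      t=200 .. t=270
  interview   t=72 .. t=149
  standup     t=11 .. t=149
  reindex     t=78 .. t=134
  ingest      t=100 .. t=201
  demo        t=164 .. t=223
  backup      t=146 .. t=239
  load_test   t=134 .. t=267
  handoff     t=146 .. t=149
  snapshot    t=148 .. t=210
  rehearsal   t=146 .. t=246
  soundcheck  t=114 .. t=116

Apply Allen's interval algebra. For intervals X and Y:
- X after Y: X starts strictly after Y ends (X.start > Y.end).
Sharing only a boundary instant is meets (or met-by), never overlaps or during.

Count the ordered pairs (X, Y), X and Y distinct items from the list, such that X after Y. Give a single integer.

19

Checking all 132 ordered pairs for relation 'after'; matching pairs in alphabetical order:
(backup, reindex): backup after reindex ✓
(backup, soundcheck): backup after soundcheck ✓
(demo, handoff): demo after handoff ✓
(demo, interview): demo after interview ✓
(demo, reindex): demo after reindex ✓
(demo, soundcheck): demo after soundcheck ✓
(demo, standup): demo after standup ✓
(deploy, handoff): deploy after handoff ✓
(deploy, interview): deploy after interview ✓
(deploy, reindex): deploy after reindex ✓
(deploy, soundcheck): deploy after soundcheck ✓
(deploy, standup): deploy after standup ✓
(handoff, reindex): handoff after reindex ✓
(handoff, soundcheck): handoff after soundcheck ✓
(load_test, soundcheck): load_test after soundcheck ✓
(rehearsal, reindex): rehearsal after reindex ✓
(rehearsal, soundcheck): rehearsal after soundcheck ✓
(snapshot, reindex): snapshot after reindex ✓
(snapshot, soundcheck): snapshot after soundcheck ✓
Count: 19.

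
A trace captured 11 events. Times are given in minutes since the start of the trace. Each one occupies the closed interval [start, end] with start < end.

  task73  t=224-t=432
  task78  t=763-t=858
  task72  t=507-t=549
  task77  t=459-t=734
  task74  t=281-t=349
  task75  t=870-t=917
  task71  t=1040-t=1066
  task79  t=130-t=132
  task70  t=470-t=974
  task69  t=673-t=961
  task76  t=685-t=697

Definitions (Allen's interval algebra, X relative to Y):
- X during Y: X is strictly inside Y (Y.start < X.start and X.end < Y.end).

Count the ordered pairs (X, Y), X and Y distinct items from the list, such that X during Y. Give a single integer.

Checking all 110 ordered pairs for relation 'during'; matching pairs in alphabetical order:
(task69, task70): task69 during task70 ✓
(task72, task70): task72 during task70 ✓
(task72, task77): task72 during task77 ✓
(task74, task73): task74 during task73 ✓
(task75, task69): task75 during task69 ✓
(task75, task70): task75 during task70 ✓
(task76, task69): task76 during task69 ✓
(task76, task70): task76 during task70 ✓
(task76, task77): task76 during task77 ✓
(task78, task69): task78 during task69 ✓
(task78, task70): task78 during task70 ✓
Count: 11.

11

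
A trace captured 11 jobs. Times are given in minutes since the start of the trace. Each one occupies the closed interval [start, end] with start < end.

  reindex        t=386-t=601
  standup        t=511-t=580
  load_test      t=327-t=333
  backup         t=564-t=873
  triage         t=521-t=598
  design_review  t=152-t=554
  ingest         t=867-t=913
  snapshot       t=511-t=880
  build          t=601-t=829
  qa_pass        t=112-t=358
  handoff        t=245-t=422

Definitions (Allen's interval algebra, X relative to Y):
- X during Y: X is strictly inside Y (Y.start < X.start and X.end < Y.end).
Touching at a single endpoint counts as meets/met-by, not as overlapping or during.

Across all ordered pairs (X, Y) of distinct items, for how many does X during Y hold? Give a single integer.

10

Checking all 110 ordered pairs for relation 'during'; matching pairs in alphabetical order:
(backup, snapshot): backup during snapshot ✓
(build, backup): build during backup ✓
(build, snapshot): build during snapshot ✓
(handoff, design_review): handoff during design_review ✓
(load_test, design_review): load_test during design_review ✓
(load_test, handoff): load_test during handoff ✓
(load_test, qa_pass): load_test during qa_pass ✓
(standup, reindex): standup during reindex ✓
(triage, reindex): triage during reindex ✓
(triage, snapshot): triage during snapshot ✓
Count: 10.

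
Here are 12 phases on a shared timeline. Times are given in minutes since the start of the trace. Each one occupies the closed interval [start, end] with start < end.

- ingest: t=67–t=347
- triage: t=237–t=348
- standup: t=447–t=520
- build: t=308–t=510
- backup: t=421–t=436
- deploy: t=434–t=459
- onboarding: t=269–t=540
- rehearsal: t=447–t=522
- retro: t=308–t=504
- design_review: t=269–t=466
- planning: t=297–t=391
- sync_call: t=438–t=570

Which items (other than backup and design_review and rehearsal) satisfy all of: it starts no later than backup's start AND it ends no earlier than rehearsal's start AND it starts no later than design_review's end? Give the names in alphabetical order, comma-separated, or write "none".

Conditions: its start is no later than backup's start (X.start <= t=421) AND its end is no earlier than rehearsal's start (X.end >= t=447) AND its start is no later than design_review's end (X.start <= t=466).
build: start t=308 <= t=421? ✓; end t=510 >= t=447? ✓; start t=308 <= t=466? ✓ → yes.
deploy: start t=434 <= t=421? ✗; end t=459 >= t=447? ✓; start t=434 <= t=466? ✓ → no.
ingest: start t=67 <= t=421? ✓; end t=347 >= t=447? ✗; start t=67 <= t=466? ✓ → no.
onboarding: start t=269 <= t=421? ✓; end t=540 >= t=447? ✓; start t=269 <= t=466? ✓ → yes.
planning: start t=297 <= t=421? ✓; end t=391 >= t=447? ✗; start t=297 <= t=466? ✓ → no.
retro: start t=308 <= t=421? ✓; end t=504 >= t=447? ✓; start t=308 <= t=466? ✓ → yes.
standup: start t=447 <= t=421? ✗; end t=520 >= t=447? ✓; start t=447 <= t=466? ✓ → no.
sync_call: start t=438 <= t=421? ✗; end t=570 >= t=447? ✓; start t=438 <= t=466? ✓ → no.
triage: start t=237 <= t=421? ✓; end t=348 >= t=447? ✗; start t=237 <= t=466? ✓ → no.
Result: build, onboarding, retro.

build, onboarding, retro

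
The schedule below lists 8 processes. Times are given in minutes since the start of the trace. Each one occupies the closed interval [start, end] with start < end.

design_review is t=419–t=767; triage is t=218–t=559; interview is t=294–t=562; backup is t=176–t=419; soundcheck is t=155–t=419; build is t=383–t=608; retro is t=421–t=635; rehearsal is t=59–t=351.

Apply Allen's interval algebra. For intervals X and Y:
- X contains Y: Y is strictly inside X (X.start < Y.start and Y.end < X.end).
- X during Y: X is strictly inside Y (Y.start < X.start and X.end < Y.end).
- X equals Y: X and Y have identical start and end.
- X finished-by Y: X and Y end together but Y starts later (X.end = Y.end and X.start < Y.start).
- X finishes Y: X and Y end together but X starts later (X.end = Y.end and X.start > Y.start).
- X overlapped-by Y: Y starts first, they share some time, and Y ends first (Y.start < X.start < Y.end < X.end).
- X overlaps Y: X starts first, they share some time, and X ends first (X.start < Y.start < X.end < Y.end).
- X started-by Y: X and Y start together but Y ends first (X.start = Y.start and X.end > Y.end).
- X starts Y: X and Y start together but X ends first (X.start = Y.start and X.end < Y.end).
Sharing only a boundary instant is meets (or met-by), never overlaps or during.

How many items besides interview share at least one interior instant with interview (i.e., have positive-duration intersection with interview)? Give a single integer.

7

Target interview = [t=294, t=562].
backup [t=176, t=419] → overlaps → counts.
build [t=383, t=608] → overlapped-by → counts.
design_review [t=419, t=767] → overlapped-by → counts.
rehearsal [t=59, t=351] → overlaps → counts.
retro [t=421, t=635] → overlapped-by → counts.
soundcheck [t=155, t=419] → overlaps → counts.
triage [t=218, t=559] → overlaps → counts.
Total: 7.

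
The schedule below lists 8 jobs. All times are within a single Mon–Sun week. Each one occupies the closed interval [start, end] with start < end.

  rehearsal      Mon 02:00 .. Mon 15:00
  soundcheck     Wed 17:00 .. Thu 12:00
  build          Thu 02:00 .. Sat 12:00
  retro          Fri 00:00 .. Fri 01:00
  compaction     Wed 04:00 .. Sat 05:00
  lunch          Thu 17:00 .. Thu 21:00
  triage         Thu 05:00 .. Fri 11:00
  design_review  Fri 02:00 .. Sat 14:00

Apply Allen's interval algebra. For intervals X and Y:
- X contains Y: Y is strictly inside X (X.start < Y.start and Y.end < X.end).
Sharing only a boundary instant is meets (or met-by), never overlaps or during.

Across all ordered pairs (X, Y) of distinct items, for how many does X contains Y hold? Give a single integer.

9

Checking all 56 ordered pairs for relation 'contains'; matching pairs in alphabetical order:
(build, lunch): build contains lunch ✓
(build, retro): build contains retro ✓
(build, triage): build contains triage ✓
(compaction, lunch): compaction contains lunch ✓
(compaction, retro): compaction contains retro ✓
(compaction, soundcheck): compaction contains soundcheck ✓
(compaction, triage): compaction contains triage ✓
(triage, lunch): triage contains lunch ✓
(triage, retro): triage contains retro ✓
Count: 9.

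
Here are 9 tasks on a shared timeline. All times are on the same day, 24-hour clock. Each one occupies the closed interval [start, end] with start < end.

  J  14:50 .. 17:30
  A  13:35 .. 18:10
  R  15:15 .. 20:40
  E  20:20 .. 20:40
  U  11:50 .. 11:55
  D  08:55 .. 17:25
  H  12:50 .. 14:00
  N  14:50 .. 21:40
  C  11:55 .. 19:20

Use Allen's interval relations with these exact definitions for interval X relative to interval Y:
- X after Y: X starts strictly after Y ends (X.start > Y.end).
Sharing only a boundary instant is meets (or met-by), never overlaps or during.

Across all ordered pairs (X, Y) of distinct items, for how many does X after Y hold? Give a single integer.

14

Checking all 72 ordered pairs for relation 'after'; matching pairs in alphabetical order:
(A, U): A after U ✓
(E, A): E after A ✓
(E, C): E after C ✓
(E, D): E after D ✓
(E, H): E after H ✓
(E, J): E after J ✓
(E, U): E after U ✓
(H, U): H after U ✓
(J, H): J after H ✓
(J, U): J after U ✓
(N, H): N after H ✓
(N, U): N after U ✓
(R, H): R after H ✓
(R, U): R after U ✓
Count: 14.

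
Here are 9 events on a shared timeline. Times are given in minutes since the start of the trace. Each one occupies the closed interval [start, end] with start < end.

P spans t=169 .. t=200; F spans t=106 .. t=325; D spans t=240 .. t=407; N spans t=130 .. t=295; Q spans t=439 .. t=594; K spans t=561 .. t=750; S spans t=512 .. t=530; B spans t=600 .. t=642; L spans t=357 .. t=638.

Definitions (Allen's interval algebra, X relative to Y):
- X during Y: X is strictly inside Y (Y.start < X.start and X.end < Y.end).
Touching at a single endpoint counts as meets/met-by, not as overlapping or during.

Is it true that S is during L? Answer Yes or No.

S = [t=512, t=530], L = [t=357, t=638].
Actual relation of S to L: during.
Asked whether 'during' holds → Yes.

Yes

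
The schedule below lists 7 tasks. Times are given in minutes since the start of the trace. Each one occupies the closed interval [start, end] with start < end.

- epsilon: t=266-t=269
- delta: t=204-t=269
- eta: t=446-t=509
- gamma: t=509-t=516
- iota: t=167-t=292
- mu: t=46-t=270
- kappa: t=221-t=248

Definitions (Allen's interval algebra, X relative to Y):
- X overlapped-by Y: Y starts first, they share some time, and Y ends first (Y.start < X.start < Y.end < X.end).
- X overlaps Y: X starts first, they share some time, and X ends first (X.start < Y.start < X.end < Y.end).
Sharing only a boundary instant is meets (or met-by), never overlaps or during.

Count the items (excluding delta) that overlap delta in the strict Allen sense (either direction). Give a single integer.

0

Target delta = [t=204, t=269].
epsilon [t=266, t=269] → finishes → no.
eta [t=446, t=509] → after → no.
gamma [t=509, t=516] → after → no.
iota [t=167, t=292] → contains → no.
kappa [t=221, t=248] → during → no.
mu [t=46, t=270] → contains → no.
Total: 0.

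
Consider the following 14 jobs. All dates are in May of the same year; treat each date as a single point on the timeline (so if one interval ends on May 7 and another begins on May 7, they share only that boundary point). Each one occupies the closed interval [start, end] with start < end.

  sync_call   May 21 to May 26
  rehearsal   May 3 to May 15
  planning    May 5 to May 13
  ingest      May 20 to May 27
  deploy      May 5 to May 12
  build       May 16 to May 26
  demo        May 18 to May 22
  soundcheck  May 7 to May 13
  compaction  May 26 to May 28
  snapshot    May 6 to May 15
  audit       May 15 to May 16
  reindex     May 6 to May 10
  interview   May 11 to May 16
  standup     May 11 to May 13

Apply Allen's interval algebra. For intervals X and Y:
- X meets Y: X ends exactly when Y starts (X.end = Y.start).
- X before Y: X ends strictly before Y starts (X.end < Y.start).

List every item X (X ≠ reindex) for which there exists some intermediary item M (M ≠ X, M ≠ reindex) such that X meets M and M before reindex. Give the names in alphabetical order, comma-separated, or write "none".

Target reindex = [May 6, May 10].
Intermediaries M with M before reindex: none.
Union: none.

none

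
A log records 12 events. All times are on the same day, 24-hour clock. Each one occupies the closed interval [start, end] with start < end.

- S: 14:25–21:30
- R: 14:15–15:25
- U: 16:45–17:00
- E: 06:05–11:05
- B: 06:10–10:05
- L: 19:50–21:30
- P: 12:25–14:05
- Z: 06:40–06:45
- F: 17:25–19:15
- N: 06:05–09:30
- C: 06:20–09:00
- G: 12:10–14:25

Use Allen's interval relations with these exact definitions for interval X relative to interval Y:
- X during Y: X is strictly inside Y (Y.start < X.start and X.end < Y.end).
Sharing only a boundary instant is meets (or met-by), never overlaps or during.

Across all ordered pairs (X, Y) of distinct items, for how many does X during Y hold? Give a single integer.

Checking all 132 ordered pairs for relation 'during'; matching pairs in alphabetical order:
(B, E): B during E ✓
(C, B): C during B ✓
(C, E): C during E ✓
(C, N): C during N ✓
(F, S): F during S ✓
(P, G): P during G ✓
(U, S): U during S ✓
(Z, B): Z during B ✓
(Z, C): Z during C ✓
(Z, E): Z during E ✓
(Z, N): Z during N ✓
Count: 11.

11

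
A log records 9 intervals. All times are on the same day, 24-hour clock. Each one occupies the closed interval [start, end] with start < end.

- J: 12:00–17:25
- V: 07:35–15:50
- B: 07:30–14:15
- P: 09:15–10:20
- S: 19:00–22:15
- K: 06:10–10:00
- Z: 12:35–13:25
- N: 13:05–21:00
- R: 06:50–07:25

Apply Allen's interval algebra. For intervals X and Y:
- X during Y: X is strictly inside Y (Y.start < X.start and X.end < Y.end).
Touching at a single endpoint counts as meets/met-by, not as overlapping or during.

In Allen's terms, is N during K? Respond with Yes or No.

N = [13:05, 21:00], K = [06:10, 10:00].
Actual relation of N to K: after.
Asked whether 'during' holds → No.

No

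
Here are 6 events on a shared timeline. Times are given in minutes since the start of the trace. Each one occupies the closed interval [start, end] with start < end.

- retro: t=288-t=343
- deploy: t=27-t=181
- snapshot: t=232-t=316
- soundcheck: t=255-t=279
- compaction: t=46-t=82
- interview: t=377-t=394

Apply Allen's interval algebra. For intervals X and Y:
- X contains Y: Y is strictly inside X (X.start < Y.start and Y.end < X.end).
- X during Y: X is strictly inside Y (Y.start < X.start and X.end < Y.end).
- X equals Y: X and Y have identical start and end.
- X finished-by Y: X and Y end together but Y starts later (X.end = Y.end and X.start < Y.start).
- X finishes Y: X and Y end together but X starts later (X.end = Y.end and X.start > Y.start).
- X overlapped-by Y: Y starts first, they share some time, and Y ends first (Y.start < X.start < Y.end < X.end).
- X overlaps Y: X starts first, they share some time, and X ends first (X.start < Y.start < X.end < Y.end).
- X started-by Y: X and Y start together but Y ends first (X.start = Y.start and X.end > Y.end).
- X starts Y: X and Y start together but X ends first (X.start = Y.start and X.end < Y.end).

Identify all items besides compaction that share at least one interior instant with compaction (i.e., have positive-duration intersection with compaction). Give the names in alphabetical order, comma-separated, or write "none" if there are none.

deploy

Target compaction = [t=46, t=82].
deploy [t=27, t=181] → contains → yes.
interview [t=377, t=394] → after → no.
retro [t=288, t=343] → after → no.
snapshot [t=232, t=316] → after → no.
soundcheck [t=255, t=279] → after → no.
Result: deploy.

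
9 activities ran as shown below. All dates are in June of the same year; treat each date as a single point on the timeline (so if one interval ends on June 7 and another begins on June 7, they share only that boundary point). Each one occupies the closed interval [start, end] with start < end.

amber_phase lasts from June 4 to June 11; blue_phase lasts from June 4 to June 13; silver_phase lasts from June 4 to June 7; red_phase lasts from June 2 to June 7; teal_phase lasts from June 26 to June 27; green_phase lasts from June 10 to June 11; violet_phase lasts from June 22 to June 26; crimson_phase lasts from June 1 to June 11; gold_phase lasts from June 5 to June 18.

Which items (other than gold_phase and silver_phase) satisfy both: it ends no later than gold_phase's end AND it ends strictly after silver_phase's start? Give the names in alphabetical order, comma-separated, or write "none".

amber_phase, blue_phase, crimson_phase, green_phase, red_phase

Conditions: its end is no later than gold_phase's end (X.end <= June 18) AND its end is strictly after silver_phase's start (X.end > June 4).
amber_phase: end June 11 <= June 18? ✓; end June 11 > June 4? ✓ → yes.
blue_phase: end June 13 <= June 18? ✓; end June 13 > June 4? ✓ → yes.
crimson_phase: end June 11 <= June 18? ✓; end June 11 > June 4? ✓ → yes.
green_phase: end June 11 <= June 18? ✓; end June 11 > June 4? ✓ → yes.
red_phase: end June 7 <= June 18? ✓; end June 7 > June 4? ✓ → yes.
teal_phase: end June 27 <= June 18? ✗; end June 27 > June 4? ✓ → no.
violet_phase: end June 26 <= June 18? ✗; end June 26 > June 4? ✓ → no.
Result: amber_phase, blue_phase, crimson_phase, green_phase, red_phase.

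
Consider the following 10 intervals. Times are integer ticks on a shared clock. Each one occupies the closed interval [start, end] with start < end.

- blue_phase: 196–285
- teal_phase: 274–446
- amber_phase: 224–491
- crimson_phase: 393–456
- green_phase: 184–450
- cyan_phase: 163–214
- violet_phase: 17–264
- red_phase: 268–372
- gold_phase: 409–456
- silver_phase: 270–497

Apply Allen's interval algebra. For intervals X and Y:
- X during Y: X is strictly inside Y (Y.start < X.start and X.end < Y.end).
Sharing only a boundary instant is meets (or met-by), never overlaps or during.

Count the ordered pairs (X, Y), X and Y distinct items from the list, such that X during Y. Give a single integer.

Checking all 90 ordered pairs for relation 'during'; matching pairs in alphabetical order:
(blue_phase, green_phase): blue_phase during green_phase ✓
(crimson_phase, amber_phase): crimson_phase during amber_phase ✓
(crimson_phase, silver_phase): crimson_phase during silver_phase ✓
(cyan_phase, violet_phase): cyan_phase during violet_phase ✓
(gold_phase, amber_phase): gold_phase during amber_phase ✓
(gold_phase, silver_phase): gold_phase during silver_phase ✓
(red_phase, amber_phase): red_phase during amber_phase ✓
(red_phase, green_phase): red_phase during green_phase ✓
(teal_phase, amber_phase): teal_phase during amber_phase ✓
(teal_phase, green_phase): teal_phase during green_phase ✓
(teal_phase, silver_phase): teal_phase during silver_phase ✓
Count: 11.

11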